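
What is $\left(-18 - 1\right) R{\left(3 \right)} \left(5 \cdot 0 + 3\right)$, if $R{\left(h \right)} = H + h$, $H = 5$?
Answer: $-456$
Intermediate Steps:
$R{\left(h \right)} = 5 + h$
$\left(-18 - 1\right) R{\left(3 \right)} \left(5 \cdot 0 + 3\right) = \left(-18 - 1\right) \left(5 + 3\right) \left(5 \cdot 0 + 3\right) = \left(-18 - 1\right) 8 \left(0 + 3\right) = \left(-19\right) 8 \cdot 3 = \left(-152\right) 3 = -456$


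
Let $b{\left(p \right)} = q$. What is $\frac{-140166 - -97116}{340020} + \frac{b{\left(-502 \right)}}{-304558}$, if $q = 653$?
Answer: $- \frac{111110458}{862965093} \approx -0.12875$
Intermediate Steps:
$b{\left(p \right)} = 653$
$\frac{-140166 - -97116}{340020} + \frac{b{\left(-502 \right)}}{-304558} = \frac{-140166 - -97116}{340020} + \frac{653}{-304558} = \left(-140166 + 97116\right) \frac{1}{340020} + 653 \left(- \frac{1}{304558}\right) = \left(-43050\right) \frac{1}{340020} - \frac{653}{304558} = - \frac{1435}{11334} - \frac{653}{304558} = - \frac{111110458}{862965093}$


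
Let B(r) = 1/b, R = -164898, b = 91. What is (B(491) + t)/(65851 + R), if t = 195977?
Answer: -17833908/9013277 ≈ -1.9786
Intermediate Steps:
B(r) = 1/91
(B(491) + t)/(65851 + R) = (1/91 + 195977)/(65851 - 164898) = (17833908/91)/(-99047) = (17833908/91)*(-1/99047) = -17833908/9013277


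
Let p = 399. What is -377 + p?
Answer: 22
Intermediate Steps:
-377 + p = -377 + 399 = 22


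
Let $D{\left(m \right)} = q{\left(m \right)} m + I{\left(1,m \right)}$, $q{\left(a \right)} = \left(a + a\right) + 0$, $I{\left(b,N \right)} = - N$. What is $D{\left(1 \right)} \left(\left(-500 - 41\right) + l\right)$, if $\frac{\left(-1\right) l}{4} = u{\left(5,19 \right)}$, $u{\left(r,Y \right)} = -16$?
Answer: $-477$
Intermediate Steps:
$l = 64$ ($l = \left(-4\right) \left(-16\right) = 64$)
$q{\left(a \right)} = 2 a$ ($q{\left(a \right)} = 2 a + 0 = 2 a$)
$D{\left(m \right)} = - m + 2 m^{2}$ ($D{\left(m \right)} = 2 m m - m = 2 m^{2} - m = - m + 2 m^{2}$)
$D{\left(1 \right)} \left(\left(-500 - 41\right) + l\right) = 1 \left(-1 + 2 \cdot 1\right) \left(\left(-500 - 41\right) + 64\right) = 1 \left(-1 + 2\right) \left(-541 + 64\right) = 1 \cdot 1 \left(-477\right) = 1 \left(-477\right) = -477$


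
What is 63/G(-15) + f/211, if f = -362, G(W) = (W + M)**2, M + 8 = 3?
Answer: -131507/84400 ≈ -1.5581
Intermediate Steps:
M = -5 (M = -8 + 3 = -5)
G(W) = (-5 + W)**2 (G(W) = (W - 5)**2 = (-5 + W)**2)
63/G(-15) + f/211 = 63/((-5 - 15)**2) - 362/211 = 63/((-20)**2) - 362*1/211 = 63/400 - 362/211 = -131507/84400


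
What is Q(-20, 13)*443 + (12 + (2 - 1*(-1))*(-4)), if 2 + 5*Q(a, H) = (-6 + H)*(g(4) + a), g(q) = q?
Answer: -50502/5 ≈ -10100.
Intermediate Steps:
Q(a, H) = -⅖ + (-6 + H)*(4 + a)/5 (Q(a, H) = -⅖ + ((-6 + H)*(4 + a))/5 = -⅖ + (-6 + H)*(4 + a)/5)
Q(-20, 13)*443 + (12 + (2 - 1*(-1))*(-4)) = (-26/5 - 6/5*(-20) + (⅘)*13 + (⅕)*13*(-20))*443 + (12 + (2 - 1*(-1))*(-4)) = (-26/5 + 24 + 52/5 - 52)*443 + (12 + (2 + 1)*(-4)) = -114/5*443 + (12 + 3*(-4)) = -50502/5 + (12 - 12) = -50502/5 + 0 = -50502/5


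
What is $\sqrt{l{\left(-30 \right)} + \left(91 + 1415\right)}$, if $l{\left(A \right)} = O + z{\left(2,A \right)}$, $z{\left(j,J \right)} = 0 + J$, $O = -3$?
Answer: $\sqrt{1473} \approx 38.38$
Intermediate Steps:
$z{\left(j,J \right)} = J$
$l{\left(A \right)} = -3 + A$
$\sqrt{l{\left(-30 \right)} + \left(91 + 1415\right)} = \sqrt{\left(-3 - 30\right) + \left(91 + 1415\right)} = \sqrt{-33 + 1506} = \sqrt{1473}$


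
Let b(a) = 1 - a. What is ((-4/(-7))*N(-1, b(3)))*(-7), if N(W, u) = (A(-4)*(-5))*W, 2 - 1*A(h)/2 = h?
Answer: -240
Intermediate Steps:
A(h) = 4 - 2*h
N(W, u) = -60*W (N(W, u) = ((4 - 2*(-4))*(-5))*W = ((4 + 8)*(-5))*W = (12*(-5))*W = -60*W)
((-4/(-7))*N(-1, b(3)))*(-7) = ((-4/(-7))*(-60*(-1)))*(-7) = (-4*(-⅐)*60)*(-7) = ((4/7)*60)*(-7) = (240/7)*(-7) = -240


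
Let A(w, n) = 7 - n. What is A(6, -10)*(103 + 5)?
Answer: 1836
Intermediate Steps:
A(6, -10)*(103 + 5) = (7 - 1*(-10))*(103 + 5) = (7 + 10)*108 = 17*108 = 1836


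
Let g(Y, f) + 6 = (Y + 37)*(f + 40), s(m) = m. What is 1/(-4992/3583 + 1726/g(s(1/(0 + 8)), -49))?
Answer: -9749343/63057296 ≈ -0.15461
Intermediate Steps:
g(Y, f) = -6 + (37 + Y)*(40 + f) (g(Y, f) = -6 + (Y + 37)*(f + 40) = -6 + (37 + Y)*(40 + f))
1/(-4992/3583 + 1726/g(s(1/(0 + 8)), -49)) = 1/(-4992/3583 + 1726/(1474 + 37*(-49) + 40/(0 + 8) - 49/(0 + 8))) = 1/(-4992*1/3583 + 1726/(1474 - 1813 + 40/8 - 49/8)) = 1/(-4992/3583 + 1726/(1474 - 1813 + 40*(⅛) + (⅛)*(-49))) = 1/(-4992/3583 + 1726/(1474 - 1813 + 5 - 49/8)) = 1/(-4992/3583 + 1726/(-2721/8)) = 1/(-4992/3583 + 1726*(-8/2721)) = 1/(-4992/3583 - 13808/2721) = 1/(-63057296/9749343) = -9749343/63057296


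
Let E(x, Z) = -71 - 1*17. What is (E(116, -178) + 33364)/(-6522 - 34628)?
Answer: -16638/20575 ≈ -0.80865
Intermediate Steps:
E(x, Z) = -88 (E(x, Z) = -71 - 17 = -88)
(E(116, -178) + 33364)/(-6522 - 34628) = (-88 + 33364)/(-6522 - 34628) = 33276/(-41150) = 33276*(-1/41150) = -16638/20575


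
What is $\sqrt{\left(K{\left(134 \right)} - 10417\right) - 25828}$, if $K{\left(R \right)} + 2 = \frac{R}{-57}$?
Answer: $\frac{i \sqrt{117774141}}{57} \approx 190.39 i$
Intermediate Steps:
$K{\left(R \right)} = -2 - \frac{R}{57}$ ($K{\left(R \right)} = -2 + \frac{R}{-57} = -2 + R \left(- \frac{1}{57}\right) = -2 - \frac{R}{57}$)
$\sqrt{\left(K{\left(134 \right)} - 10417\right) - 25828} = \sqrt{\left(\left(-2 - \frac{134}{57}\right) - 10417\right) - 25828} = \sqrt{\left(- \frac{248}{57} - 10417\right) - 25828} = \sqrt{- \frac{594017}{57} - 25828} = \sqrt{- \frac{2066213}{57}} = \frac{i \sqrt{117774141}}{57}$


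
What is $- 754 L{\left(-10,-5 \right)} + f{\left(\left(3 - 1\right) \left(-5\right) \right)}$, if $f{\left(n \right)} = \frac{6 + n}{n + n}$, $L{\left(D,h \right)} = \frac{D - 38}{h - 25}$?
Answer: $- \frac{6031}{5} \approx -1206.2$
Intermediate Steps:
$L{\left(D,h \right)} = \frac{-38 + D}{-25 + h}$
$f{\left(n \right)} = \frac{6 + n}{2 n}$
$- 754 L{\left(-10,-5 \right)} + f{\left(\left(3 - 1\right) \left(-5\right) \right)} = - 754 \frac{-38 - 10}{-25 - 5} + \frac{6 + \left(3 - 1\right) \left(-5\right)}{2 \left(3 - 1\right) \left(-5\right)} = - 754 \frac{1}{-30} \left(-48\right) + \frac{6 + 2 \left(-5\right)}{2 \cdot 2 \left(-5\right)} = - 754 \left(\left(- \frac{1}{30}\right) \left(-48\right)\right) + \frac{6 - 10}{2 \left(-10\right)} = \left(-754\right) \frac{8}{5} + \frac{1}{2} \left(- \frac{1}{10}\right) \left(-4\right) = - \frac{6032}{5} + \frac{1}{5} = - \frac{6031}{5}$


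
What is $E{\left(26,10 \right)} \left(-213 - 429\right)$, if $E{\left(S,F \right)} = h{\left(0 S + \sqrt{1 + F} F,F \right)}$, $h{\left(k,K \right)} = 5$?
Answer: $-3210$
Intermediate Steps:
$E{\left(S,F \right)} = 5$
$E{\left(26,10 \right)} \left(-213 - 429\right) = 5 \left(-213 - 429\right) = 5 \left(-642\right) = -3210$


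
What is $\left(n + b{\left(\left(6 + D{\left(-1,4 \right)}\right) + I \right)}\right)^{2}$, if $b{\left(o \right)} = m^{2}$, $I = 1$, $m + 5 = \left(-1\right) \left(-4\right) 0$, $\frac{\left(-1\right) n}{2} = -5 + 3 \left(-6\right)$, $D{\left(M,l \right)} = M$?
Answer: $5041$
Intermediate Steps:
$n = 46$ ($n = - 2 \left(-5 + 3 \left(-6\right)\right) = - 2 \left(-5 - 18\right) = \left(-2\right) \left(-23\right) = 46$)
$m = -5$ ($m = -5 + \left(-1\right) \left(-4\right) 0 = -5 + 4 \cdot 0 = -5 + 0 = -5$)
$b{\left(o \right)} = 25$ ($b{\left(o \right)} = \left(-5\right)^{2} = 25$)
$\left(n + b{\left(\left(6 + D{\left(-1,4 \right)}\right) + I \right)}\right)^{2} = \left(46 + 25\right)^{2} = 71^{2} = 5041$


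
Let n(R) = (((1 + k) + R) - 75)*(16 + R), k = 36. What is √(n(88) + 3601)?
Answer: √8801 ≈ 93.814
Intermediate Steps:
n(R) = (-38 + R)*(16 + R) (n(R) = (((1 + 36) + R) - 75)*(16 + R) = ((37 + R) - 75)*(16 + R) = (-38 + R)*(16 + R))
√(n(88) + 3601) = √((-608 + 88² - 22*88) + 3601) = √((-608 + 7744 - 1936) + 3601) = √(5200 + 3601) = √8801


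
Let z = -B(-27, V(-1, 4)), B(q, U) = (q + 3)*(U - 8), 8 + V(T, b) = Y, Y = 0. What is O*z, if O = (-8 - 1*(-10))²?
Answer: -1536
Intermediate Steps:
V(T, b) = -8 (V(T, b) = -8 + 0 = -8)
B(q, U) = (-8 + U)*(3 + q) (B(q, U) = (3 + q)*(-8 + U) = (-8 + U)*(3 + q))
z = -384 (z = -(-24 - 8*(-27) + 3*(-8) - 8*(-27)) = -(-24 + 216 - 24 + 216) = -1*384 = -384)
O = 4 (O = (-8 + 10)² = 2² = 4)
O*z = 4*(-384) = -1536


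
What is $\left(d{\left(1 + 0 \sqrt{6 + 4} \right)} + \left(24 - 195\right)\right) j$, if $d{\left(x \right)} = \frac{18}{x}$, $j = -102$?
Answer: $15606$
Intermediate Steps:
$\left(d{\left(1 + 0 \sqrt{6 + 4} \right)} + \left(24 - 195\right)\right) j = \left(\frac{18}{1 + 0 \sqrt{6 + 4}} + \left(24 - 195\right)\right) \left(-102\right) = \left(\frac{18}{1 + 0 \sqrt{10}} - 171\right) \left(-102\right) = \left(\frac{18}{1 + 0} - 171\right) \left(-102\right) = \left(\frac{18}{1} - 171\right) \left(-102\right) = \left(18 \cdot 1 - 171\right) \left(-102\right) = \left(18 - 171\right) \left(-102\right) = \left(-153\right) \left(-102\right) = 15606$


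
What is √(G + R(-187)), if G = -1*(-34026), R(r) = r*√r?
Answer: √(34026 - 187*I*√187) ≈ 184.59 - 6.9266*I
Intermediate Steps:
R(r) = r^(3/2)
G = 34026
√(G + R(-187)) = √(34026 + (-187)^(3/2)) = √(34026 - 187*I*√187)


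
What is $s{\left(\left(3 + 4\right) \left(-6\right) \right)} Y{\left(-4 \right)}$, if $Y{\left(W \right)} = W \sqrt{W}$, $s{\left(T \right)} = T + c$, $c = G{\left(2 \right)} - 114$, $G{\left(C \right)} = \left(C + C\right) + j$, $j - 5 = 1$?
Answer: $1168 i \approx 1168.0 i$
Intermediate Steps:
$j = 6$ ($j = 5 + 1 = 6$)
$G{\left(C \right)} = 6 + 2 C$ ($G{\left(C \right)} = \left(C + C\right) + 6 = 2 C + 6 = 6 + 2 C$)
$c = -104$ ($c = \left(6 + 2 \cdot 2\right) - 114 = \left(6 + 4\right) - 114 = 10 - 114 = -104$)
$s{\left(T \right)} = -104 + T$ ($s{\left(T \right)} = T - 104 = -104 + T$)
$Y{\left(W \right)} = W^{\frac{3}{2}}$
$s{\left(\left(3 + 4\right) \left(-6\right) \right)} Y{\left(-4 \right)} = \left(-104 + \left(3 + 4\right) \left(-6\right)\right) \left(-4\right)^{\frac{3}{2}} = \left(-104 + 7 \left(-6\right)\right) \left(- 8 i\right) = \left(-104 - 42\right) \left(- 8 i\right) = - 146 \left(- 8 i\right) = 1168 i$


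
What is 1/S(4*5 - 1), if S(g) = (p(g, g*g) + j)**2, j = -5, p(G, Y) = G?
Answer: 1/196 ≈ 0.0051020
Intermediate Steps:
S(g) = (-5 + g)**2 (S(g) = (g - 5)**2 = (-5 + g)**2)
1/S(4*5 - 1) = 1/((-5 + (4*5 - 1))**2) = 1/((-5 + (20 - 1))**2) = 1/((-5 + 19)**2) = 1/(14**2) = 1/196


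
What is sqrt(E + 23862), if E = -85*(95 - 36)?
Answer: sqrt(18847) ≈ 137.28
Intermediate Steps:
E = -5015 (E = -85*59 = -5015)
sqrt(E + 23862) = sqrt(-5015 + 23862) = sqrt(18847)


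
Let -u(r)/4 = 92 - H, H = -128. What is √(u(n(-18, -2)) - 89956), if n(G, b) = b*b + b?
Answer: 2*I*√22709 ≈ 301.39*I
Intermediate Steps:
n(G, b) = b + b² (n(G, b) = b² + b = b + b²)
u(r) = -880 (u(r) = -4*(92 - 1*(-128)) = -4*(92 + 128) = -4*220 = -880)
√(u(n(-18, -2)) - 89956) = √(-880 - 89956) = √(-90836) = 2*I*√22709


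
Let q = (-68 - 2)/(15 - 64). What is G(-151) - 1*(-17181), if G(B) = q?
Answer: 120277/7 ≈ 17182.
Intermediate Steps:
q = 10/7 (q = -70/(-49) = -70*(-1/49) = 10/7 ≈ 1.4286)
G(B) = 10/7
G(-151) - 1*(-17181) = 10/7 - 1*(-17181) = 10/7 + 17181 = 120277/7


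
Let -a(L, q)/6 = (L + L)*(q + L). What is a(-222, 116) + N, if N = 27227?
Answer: -255157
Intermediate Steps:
a(L, q) = -12*L*(L + q) (a(L, q) = -6*(L + L)*(q + L) = -6*2*L*(L + q) = -12*L*(L + q))
a(-222, 116) + N = -12*(-222)*(-222 + 116) + 27227 = -12*(-222)*(-106) + 27227 = -282384 + 27227 = -255157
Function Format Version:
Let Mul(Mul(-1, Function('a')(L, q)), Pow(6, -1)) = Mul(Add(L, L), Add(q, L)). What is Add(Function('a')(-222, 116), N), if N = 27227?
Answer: -255157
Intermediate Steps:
Function('a')(L, q) = Mul(-12, L, Add(L, q)) (Function('a')(L, q) = Mul(-6, Mul(Add(L, L), Add(q, L))) = Mul(-6, Mul(Mul(2, L), Add(L, q))) = Mul(-6, Mul(2, L, Add(L, q))) = Mul(-12, L, Add(L, q)))
Add(Function('a')(-222, 116), N) = Add(Mul(-12, -222, Add(-222, 116)), 27227) = Add(Mul(-12, -222, -106), 27227) = Add(-282384, 27227) = -255157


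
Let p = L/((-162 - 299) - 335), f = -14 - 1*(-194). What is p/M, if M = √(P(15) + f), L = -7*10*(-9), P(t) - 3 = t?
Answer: -105*√22/8756 ≈ -0.056246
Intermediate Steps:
P(t) = 3 + t
f = 180 (f = -14 + 194 = 180)
L = 630 (L = -70*(-9) = 630)
M = 3*√22 (M = √((3 + 15) + 180) = √(18 + 180) = √198 = 3*√22 ≈ 14.071)
p = -315/398 (p = 630/((-162 - 299) - 335) = 630/(-461 - 335) = 630/(-796) = 630*(-1/796) = -315/398 ≈ -0.79146)
p/M = -315*√22/66/398 = -105*√22/8756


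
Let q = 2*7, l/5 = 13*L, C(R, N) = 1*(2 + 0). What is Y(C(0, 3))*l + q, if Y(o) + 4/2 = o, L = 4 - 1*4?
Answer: 14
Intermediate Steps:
L = 0 (L = 4 - 4 = 0)
C(R, N) = 2 (C(R, N) = 1*2 = 2)
Y(o) = -2 + o
l = 0 (l = 5*(13*0) = 5*0 = 0)
q = 14
Y(C(0, 3))*l + q = (-2 + 2)*0 + 14 = 0*0 + 14 = 0 + 14 = 14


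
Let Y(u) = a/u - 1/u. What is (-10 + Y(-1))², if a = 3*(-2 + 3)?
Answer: 144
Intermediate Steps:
a = 3 (a = 3*1 = 3)
Y(u) = 2/u (Y(u) = 3/u - 1/u = 2/u)
(-10 + Y(-1))² = (-10 + 2/(-1))² = (-10 + 2*(-1))² = (-10 - 2)² = (-12)² = 144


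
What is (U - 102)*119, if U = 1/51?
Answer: -36407/3 ≈ -12136.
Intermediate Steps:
U = 1/51 ≈ 0.019608
(U - 102)*119 = (1/51 - 102)*119 = -5201/51*119 = -36407/3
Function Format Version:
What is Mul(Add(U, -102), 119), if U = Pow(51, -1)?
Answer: Rational(-36407, 3) ≈ -12136.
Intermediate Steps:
U = Rational(1, 51) ≈ 0.019608
Mul(Add(U, -102), 119) = Mul(Add(Rational(1, 51), -102), 119) = Mul(Rational(-5201, 51), 119) = Rational(-36407, 3)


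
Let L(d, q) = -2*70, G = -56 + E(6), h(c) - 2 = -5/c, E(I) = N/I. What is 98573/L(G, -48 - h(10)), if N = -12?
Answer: -98573/140 ≈ -704.09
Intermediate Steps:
E(I) = -12/I
h(c) = 2 - 5/c
G = -58 (G = -56 - 12/6 = -56 - 12*⅙ = -56 - 2 = -58)
L(d, q) = -140
98573/L(G, -48 - h(10)) = 98573/(-140) = 98573*(-1/140) = -98573/140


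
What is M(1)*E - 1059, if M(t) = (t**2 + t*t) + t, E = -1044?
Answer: -4191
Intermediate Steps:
M(t) = t + 2*t**2 (M(t) = (t**2 + t**2) + t = 2*t**2 + t = t + 2*t**2)
M(1)*E - 1059 = (1*(1 + 2*1))*(-1044) - 1059 = (1*(1 + 2))*(-1044) - 1059 = (1*3)*(-1044) - 1059 = 3*(-1044) - 1059 = -3132 - 1059 = -4191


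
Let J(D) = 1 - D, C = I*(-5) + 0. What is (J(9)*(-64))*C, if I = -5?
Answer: 12800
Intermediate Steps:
C = 25 (C = -5*(-5) + 0 = 25 + 0 = 25)
(J(9)*(-64))*C = ((1 - 1*9)*(-64))*25 = ((1 - 9)*(-64))*25 = -8*(-64)*25 = 512*25 = 12800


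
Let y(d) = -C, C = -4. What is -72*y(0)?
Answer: -288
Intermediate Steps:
y(d) = 4 (y(d) = -1*(-4) = 4)
-72*y(0) = -72*4 = -288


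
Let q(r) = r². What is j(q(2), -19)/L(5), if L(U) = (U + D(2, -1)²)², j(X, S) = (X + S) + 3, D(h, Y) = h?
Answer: -4/27 ≈ -0.14815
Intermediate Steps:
j(X, S) = 3 + S + X (j(X, S) = (S + X) + 3 = 3 + S + X)
L(U) = (4 + U)² (L(U) = (U + 2²)² = (U + 4)² = (4 + U)²)
j(q(2), -19)/L(5) = (3 - 19 + 2²)/((4 + 5)²) = (3 - 19 + 4)/(9²) = -12/81 = -12*1/81 = -4/27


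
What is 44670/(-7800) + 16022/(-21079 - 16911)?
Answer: -6073283/987740 ≈ -6.1487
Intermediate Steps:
44670/(-7800) + 16022/(-21079 - 16911) = 44670*(-1/7800) + 16022/(-37990) = -1489/260 + 16022*(-1/37990) = -1489/260 - 8011/18995 = -6073283/987740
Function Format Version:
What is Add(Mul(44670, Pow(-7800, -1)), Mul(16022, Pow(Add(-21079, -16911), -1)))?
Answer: Rational(-6073283, 987740) ≈ -6.1487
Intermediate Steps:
Add(Mul(44670, Pow(-7800, -1)), Mul(16022, Pow(Add(-21079, -16911), -1))) = Add(Mul(44670, Rational(-1, 7800)), Mul(16022, Pow(-37990, -1))) = Add(Rational(-1489, 260), Mul(16022, Rational(-1, 37990))) = Add(Rational(-1489, 260), Rational(-8011, 18995)) = Rational(-6073283, 987740)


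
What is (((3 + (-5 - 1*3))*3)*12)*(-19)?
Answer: 3420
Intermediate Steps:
(((3 + (-5 - 1*3))*3)*12)*(-19) = (((3 + (-5 - 3))*3)*12)*(-19) = (((3 - 8)*3)*12)*(-19) = (-5*3*12)*(-19) = -15*12*(-19) = -180*(-19) = 3420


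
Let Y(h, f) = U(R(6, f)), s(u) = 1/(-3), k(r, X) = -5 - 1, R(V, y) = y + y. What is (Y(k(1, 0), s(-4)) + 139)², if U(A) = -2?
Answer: 18769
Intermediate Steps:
R(V, y) = 2*y
k(r, X) = -6
s(u) = -⅓ (s(u) = 1*(-⅓) = -⅓)
Y(h, f) = -2
(Y(k(1, 0), s(-4)) + 139)² = (-2 + 139)² = 137² = 18769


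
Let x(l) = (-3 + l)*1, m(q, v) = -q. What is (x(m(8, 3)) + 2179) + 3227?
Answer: 5395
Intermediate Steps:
x(l) = -3 + l
(x(m(8, 3)) + 2179) + 3227 = ((-3 - 1*8) + 2179) + 3227 = ((-3 - 8) + 2179) + 3227 = (-11 + 2179) + 3227 = 2168 + 3227 = 5395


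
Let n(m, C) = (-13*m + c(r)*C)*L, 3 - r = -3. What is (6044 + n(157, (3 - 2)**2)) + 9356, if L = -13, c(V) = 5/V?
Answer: 251533/6 ≈ 41922.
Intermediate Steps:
r = 6 (r = 3 - 1*(-3) = 3 + 3 = 6)
n(m, C) = 169*m - 65*C/6 (n(m, C) = (-13*m + (5/6)*C)*(-13) = (-13*m + (5*(1/6))*C)*(-13) = (-13*m + 5*C/6)*(-13) = 169*m - 65*C/6)
(6044 + n(157, (3 - 2)**2)) + 9356 = (6044 + (169*157 - 65*(3 - 2)**2/6)) + 9356 = (6044 + (26533 - 65/6*1**2)) + 9356 = (6044 + (26533 - 65/6*1)) + 9356 = (6044 + (26533 - 65/6)) + 9356 = (6044 + 159133/6) + 9356 = 195397/6 + 9356 = 251533/6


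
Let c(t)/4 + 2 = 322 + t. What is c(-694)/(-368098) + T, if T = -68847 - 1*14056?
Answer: -15258213499/184049 ≈ -82903.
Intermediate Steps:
c(t) = 1280 + 4*t (c(t) = -8 + 4*(322 + t) = -8 + (1288 + 4*t) = 1280 + 4*t)
T = -82903 (T = -68847 - 14056 = -82903)
c(-694)/(-368098) + T = (1280 + 4*(-694))/(-368098) - 82903 = (1280 - 2776)*(-1/368098) - 82903 = -1496*(-1/368098) - 82903 = 748/184049 - 82903 = -15258213499/184049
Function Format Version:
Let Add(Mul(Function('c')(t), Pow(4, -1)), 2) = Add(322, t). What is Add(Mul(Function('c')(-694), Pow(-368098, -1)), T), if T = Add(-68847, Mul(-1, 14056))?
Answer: Rational(-15258213499, 184049) ≈ -82903.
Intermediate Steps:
Function('c')(t) = Add(1280, Mul(4, t)) (Function('c')(t) = Add(-8, Mul(4, Add(322, t))) = Add(-8, Add(1288, Mul(4, t))) = Add(1280, Mul(4, t)))
T = -82903 (T = Add(-68847, -14056) = -82903)
Add(Mul(Function('c')(-694), Pow(-368098, -1)), T) = Add(Mul(Add(1280, Mul(4, -694)), Pow(-368098, -1)), -82903) = Add(Mul(Add(1280, -2776), Rational(-1, 368098)), -82903) = Add(Mul(-1496, Rational(-1, 368098)), -82903) = Add(Rational(748, 184049), -82903) = Rational(-15258213499, 184049)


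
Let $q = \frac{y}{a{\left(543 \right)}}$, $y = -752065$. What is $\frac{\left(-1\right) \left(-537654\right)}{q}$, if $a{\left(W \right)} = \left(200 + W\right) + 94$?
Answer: $- \frac{450016398}{752065} \approx -598.37$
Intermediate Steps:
$a{\left(W \right)} = 294 + W$
$q = - \frac{752065}{837}$ ($q = - \frac{752065}{294 + 543} = - \frac{752065}{837} \approx -898.52$)
$\frac{\left(-1\right) \left(-537654\right)}{q} = \frac{\left(-1\right) \left(-537654\right)}{- \frac{752065}{837}} = 537654 \left(- \frac{837}{752065}\right) = - \frac{450016398}{752065}$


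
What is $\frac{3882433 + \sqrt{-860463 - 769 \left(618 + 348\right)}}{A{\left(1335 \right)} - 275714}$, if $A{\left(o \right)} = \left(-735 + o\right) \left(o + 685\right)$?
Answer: $\frac{3882433}{936286} + \frac{i \sqrt{1603317}}{936286} \approx 4.1466 + 0.0013524 i$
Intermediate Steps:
$A{\left(o \right)} = \left(-735 + o\right) \left(685 + o\right)$
$\frac{3882433 + \sqrt{-860463 - 769 \left(618 + 348\right)}}{A{\left(1335 \right)} - 275714} = \frac{3882433 + \sqrt{-860463 - 769 \left(618 + 348\right)}}{\left(-503475 + 1335^{2} - 66750\right) - 275714} = \frac{3882433 + \sqrt{-860463 - 742854}}{\left(-503475 + 1782225 - 66750\right) - 275714} = \frac{3882433 + \sqrt{-860463 - 742854}}{1212000 - 275714} = \frac{3882433 + \sqrt{-1603317}}{936286} = \left(3882433 + i \sqrt{1603317}\right) \frac{1}{936286} = \frac{3882433}{936286} + \frac{i \sqrt{1603317}}{936286}$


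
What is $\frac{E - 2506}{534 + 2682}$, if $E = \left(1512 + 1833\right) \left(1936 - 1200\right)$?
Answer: $\frac{1229707}{1608} \approx 764.74$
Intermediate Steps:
$E = 2461920$ ($E = 3345 \cdot 736 = 2461920$)
$\frac{E - 2506}{534 + 2682} = \frac{2461920 - 2506}{534 + 2682} = \frac{2459414}{3216} = 2459414 \cdot \frac{1}{3216} = \frac{1229707}{1608}$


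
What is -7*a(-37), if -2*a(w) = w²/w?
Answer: -259/2 ≈ -129.50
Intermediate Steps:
a(w) = -w/2 (a(w) = -w²/(2*w) = -w/2)
-7*a(-37) = -(-7)*(-37)/2 = -7*37/2 = -259/2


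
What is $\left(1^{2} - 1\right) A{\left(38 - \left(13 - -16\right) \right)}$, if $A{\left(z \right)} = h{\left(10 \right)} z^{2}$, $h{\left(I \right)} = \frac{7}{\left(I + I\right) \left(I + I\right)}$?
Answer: $0$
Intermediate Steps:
$h{\left(I \right)} = \frac{7}{4 I^{2}}$ ($h{\left(I \right)} = \frac{7}{2 I 2 I} = \frac{7}{4 I^{2}}$)
$A{\left(z \right)} = \frac{7 z^{2}}{400}$ ($A{\left(z \right)} = \frac{7}{4 \cdot 100} z^{2} = \frac{7}{4} \cdot \frac{1}{100} z^{2} = \frac{7 z^{2}}{400}$)
$\left(1^{2} - 1\right) A{\left(38 - \left(13 - -16\right) \right)} = \left(1^{2} - 1\right) \frac{7 \left(38 - \left(13 - -16\right)\right)^{2}}{400} = \left(1 + \left(-1 + 0\right)\right) \frac{7 \left(38 - \left(13 + 16\right)\right)^{2}}{400} = \left(1 - 1\right) \frac{7 \left(38 - 29\right)^{2}}{400} = 0 \frac{7 \left(38 - 29\right)^{2}}{400} = 0 \frac{7 \cdot 9^{2}}{400} = 0 \cdot \frac{7}{400} \cdot 81 = 0 \cdot \frac{567}{400} = 0$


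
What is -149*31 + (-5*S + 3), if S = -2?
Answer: -4606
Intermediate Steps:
-149*31 + (-5*S + 3) = -149*31 + (-5*(-2) + 3) = -4619 + (10 + 3) = -4619 + 13 = -4606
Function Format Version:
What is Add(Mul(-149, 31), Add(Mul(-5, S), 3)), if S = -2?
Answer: -4606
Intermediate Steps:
Add(Mul(-149, 31), Add(Mul(-5, S), 3)) = Add(Mul(-149, 31), Add(Mul(-5, -2), 3)) = Add(-4619, Add(10, 3)) = Add(-4619, 13) = -4606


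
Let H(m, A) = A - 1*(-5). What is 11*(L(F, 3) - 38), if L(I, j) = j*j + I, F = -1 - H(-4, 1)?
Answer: -396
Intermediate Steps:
H(m, A) = 5 + A (H(m, A) = A + 5 = 5 + A)
F = -7 (F = -1 - (5 + 1) = -1 - 1*6 = -1 - 6 = -7)
L(I, j) = I + j² (L(I, j) = j² + I = I + j²)
11*(L(F, 3) - 38) = 11*((-7 + 3²) - 38) = 11*((-7 + 9) - 38) = 11*(2 - 38) = 11*(-36) = -396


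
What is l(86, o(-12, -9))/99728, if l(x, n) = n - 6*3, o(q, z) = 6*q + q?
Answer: -51/49864 ≈ -0.0010228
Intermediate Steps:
o(q, z) = 7*q
l(x, n) = -18 + n (l(x, n) = n - 18 = -18 + n)
l(86, o(-12, -9))/99728 = (-18 + 7*(-12))/99728 = (-18 - 84)*(1/99728) = -102*1/99728 = -51/49864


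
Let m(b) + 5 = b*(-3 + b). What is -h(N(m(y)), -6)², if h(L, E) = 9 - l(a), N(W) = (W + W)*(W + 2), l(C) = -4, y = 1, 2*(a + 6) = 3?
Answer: -169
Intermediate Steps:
a = -9/2 (a = -6 + (½)*3 = -6 + 3/2 = -9/2 ≈ -4.5000)
m(b) = -5 + b*(-3 + b)
N(W) = 2*W*(2 + W) (N(W) = (2*W)*(2 + W) = 2*W*(2 + W))
h(L, E) = 13 (h(L, E) = 9 - 1*(-4) = 9 + 4 = 13)
-h(N(m(y)), -6)² = -1*13² = -1*169 = -169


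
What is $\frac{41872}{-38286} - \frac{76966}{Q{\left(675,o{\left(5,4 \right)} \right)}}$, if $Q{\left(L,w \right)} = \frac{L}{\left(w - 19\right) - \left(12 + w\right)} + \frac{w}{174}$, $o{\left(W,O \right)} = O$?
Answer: $\frac{3972424123618}{1122985809} \approx 3537.4$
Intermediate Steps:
$Q{\left(L,w \right)} = - \frac{L}{31} + \frac{w}{174}$ ($Q{\left(L,w \right)} = \frac{L}{\left(-19 + w\right) - \left(12 + w\right)} + w \frac{1}{174} = \frac{L}{-31} + \frac{w}{174} = L \left(- \frac{1}{31}\right) + \frac{w}{174} = - \frac{L}{31} + \frac{w}{174}$)
$\frac{41872}{-38286} - \frac{76966}{Q{\left(675,o{\left(5,4 \right)} \right)}} = \frac{41872}{-38286} - \frac{76966}{\left(- \frac{1}{31}\right) 675 + \frac{1}{174} \cdot 4} = 41872 \left(- \frac{1}{38286}\right) - \frac{76966}{- \frac{675}{31} + \frac{2}{87}} = - \frac{20936}{19143} - \frac{76966}{- \frac{58663}{2697}} = - \frac{20936}{19143} - - \frac{207577302}{58663} = - \frac{20936}{19143} + \frac{207577302}{58663} = \frac{3972424123618}{1122985809}$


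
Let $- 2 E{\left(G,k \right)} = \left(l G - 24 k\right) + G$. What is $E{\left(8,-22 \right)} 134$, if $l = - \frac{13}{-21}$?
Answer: $- \frac{761120}{21} \approx -36244.0$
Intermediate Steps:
$l = \frac{13}{21}$ ($l = \left(-13\right) \left(- \frac{1}{21}\right) = \frac{13}{21} \approx 0.61905$)
$E{\left(G,k \right)} = 12 k - \frac{17 G}{21}$ ($E{\left(G,k \right)} = - \frac{\left(\frac{13 G}{21} - 24 k\right) + G}{2} = - \frac{\left(- 24 k + \frac{13 G}{21}\right) + G}{2} = - \frac{- 24 k + \frac{34 G}{21}}{2} = 12 k - \frac{17 G}{21}$)
$E{\left(8,-22 \right)} 134 = \left(12 \left(-22\right) - \frac{136}{21}\right) 134 = \left(-264 - \frac{136}{21}\right) 134 = \left(- \frac{5680}{21}\right) 134 = - \frac{761120}{21}$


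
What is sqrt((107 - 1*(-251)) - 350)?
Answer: 2*sqrt(2) ≈ 2.8284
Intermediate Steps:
sqrt((107 - 1*(-251)) - 350) = sqrt((107 + 251) - 350) = sqrt(358 - 350) = sqrt(8) = 2*sqrt(2)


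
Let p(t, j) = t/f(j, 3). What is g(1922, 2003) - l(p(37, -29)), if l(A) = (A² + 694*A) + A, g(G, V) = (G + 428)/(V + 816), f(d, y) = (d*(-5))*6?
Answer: -61291953161/2133701100 ≈ -28.726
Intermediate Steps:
f(d, y) = -30*d (f(d, y) = -5*d*6 = -30*d)
g(G, V) = (428 + G)/(816 + V)
p(t, j) = -t/(30*j) (p(t, j) = t/((-30*j)) = t*(-1/(30*j)) = -t/(30*j))
l(A) = A² + 695*A
g(1922, 2003) - l(p(37, -29)) = (428 + 1922)/(816 + 2003) - (-1/30*37/(-29))*(695 - 1/30*37/(-29)) = 2350/2819 - (-1/30*37*(-1/29))*(695 - 1/30*37*(-1/29)) = (1/2819)*2350 - 37*(695 + 37/870)/870 = 2350/2819 - 37*604687/(870*870) = 2350/2819 - 1*22373419/756900 = 2350/2819 - 22373419/756900 = -61291953161/2133701100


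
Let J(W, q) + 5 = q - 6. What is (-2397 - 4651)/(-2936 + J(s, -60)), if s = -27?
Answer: 7048/3007 ≈ 2.3439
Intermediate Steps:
J(W, q) = -11 + q (J(W, q) = -5 + (q - 6) = -5 + (-6 + q) = -11 + q)
(-2397 - 4651)/(-2936 + J(s, -60)) = (-2397 - 4651)/(-2936 + (-11 - 60)) = -7048/(-2936 - 71) = -7048/(-3007) = -7048*(-1/3007) = 7048/3007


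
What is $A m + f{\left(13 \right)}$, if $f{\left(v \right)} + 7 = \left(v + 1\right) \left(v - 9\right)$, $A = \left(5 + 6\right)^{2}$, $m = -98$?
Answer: $-11809$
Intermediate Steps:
$A = 121$ ($A = 11^{2} = 121$)
$f{\left(v \right)} = -7 + \left(1 + v\right) \left(-9 + v\right)$ ($f{\left(v \right)} = -7 + \left(v + 1\right) \left(v - 9\right) = -7 + \left(1 + v\right) \left(-9 + v\right)$)
$A m + f{\left(13 \right)} = 121 \left(-98\right) - \left(120 - 169\right) = -11858 - -49 = -11858 + 49 = -11809$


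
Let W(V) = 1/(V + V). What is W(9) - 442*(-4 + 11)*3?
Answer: -167075/18 ≈ -9281.9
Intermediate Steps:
W(V) = 1/(2*V)
W(9) - 442*(-4 + 11)*3 = (½)/9 - 442*(-4 + 11)*3 = (½)*(⅑) - 3094*3 = 1/18 - 442*21 = 1/18 - 9282 = -167075/18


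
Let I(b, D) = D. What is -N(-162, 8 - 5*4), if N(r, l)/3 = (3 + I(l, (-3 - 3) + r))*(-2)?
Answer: -990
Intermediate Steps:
N(r, l) = 18 - 6*r (N(r, l) = 3*((3 + ((-3 - 3) + r))*(-2)) = 3*((3 + (-6 + r))*(-2)) = 3*((-3 + r)*(-2)) = 3*(6 - 2*r) = 18 - 6*r)
-N(-162, 8 - 5*4) = -(18 - 6*(-162)) = -(18 + 972) = -1*990 = -990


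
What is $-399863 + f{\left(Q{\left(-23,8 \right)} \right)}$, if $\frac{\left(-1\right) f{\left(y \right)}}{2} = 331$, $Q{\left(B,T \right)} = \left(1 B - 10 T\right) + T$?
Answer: $-400525$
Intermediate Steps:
$Q{\left(B,T \right)} = B - 9 T$ ($Q{\left(B,T \right)} = \left(B - 10 T\right) + T = B - 9 T$)
$f{\left(y \right)} = -662$ ($f{\left(y \right)} = \left(-2\right) 331 = -662$)
$-399863 + f{\left(Q{\left(-23,8 \right)} \right)} = -399863 - 662 = -400525$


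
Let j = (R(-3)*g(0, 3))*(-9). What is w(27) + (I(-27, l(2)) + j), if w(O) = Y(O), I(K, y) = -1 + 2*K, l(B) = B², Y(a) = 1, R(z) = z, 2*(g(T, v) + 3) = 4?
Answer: -81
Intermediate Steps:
g(T, v) = -1 (g(T, v) = -3 + (½)*4 = -3 + 2 = -1)
j = -27 (j = -3*(-1)*(-9) = 3*(-9) = -27)
w(O) = 1
w(27) + (I(-27, l(2)) + j) = 1 + ((-1 + 2*(-27)) - 27) = 1 + ((-1 - 54) - 27) = 1 + (-55 - 27) = 1 - 82 = -81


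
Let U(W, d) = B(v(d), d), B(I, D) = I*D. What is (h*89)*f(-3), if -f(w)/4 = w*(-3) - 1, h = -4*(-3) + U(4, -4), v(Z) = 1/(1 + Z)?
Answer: -113920/3 ≈ -37973.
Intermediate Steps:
B(I, D) = D*I
U(W, d) = d/(1 + d)
h = 40/3 (h = -4*(-3) - 4/(1 - 4) = 12 - 4/(-3) = 12 - 4*(-⅓) = 12 + 4/3 = 40/3 ≈ 13.333)
f(w) = 4 + 12*w (f(w) = -4*(w*(-3) - 1) = -4*(-3*w - 1) = -4*(-1 - 3*w) = 4 + 12*w)
(h*89)*f(-3) = ((40/3)*89)*(4 + 12*(-3)) = 3560*(4 - 36)/3 = (3560/3)*(-32) = -113920/3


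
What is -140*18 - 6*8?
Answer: -2568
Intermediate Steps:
-140*18 - 6*8 = -2520 - 48 = -2568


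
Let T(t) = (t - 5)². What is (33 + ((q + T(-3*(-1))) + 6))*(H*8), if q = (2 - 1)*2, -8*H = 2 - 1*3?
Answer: 45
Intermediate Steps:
H = ⅛ (H = -(2 - 1*3)/8 = -(2 - 3)/8 = -⅛*(-1) = ⅛ ≈ 0.12500)
T(t) = (-5 + t)²
q = 2 (q = 1*2 = 2)
(33 + ((q + T(-3*(-1))) + 6))*(H*8) = (33 + ((2 + (-5 - 3*(-1))²) + 6))*((⅛)*8) = (33 + ((2 + (-5 + 3)²) + 6))*1 = (33 + ((2 + (-2)²) + 6))*1 = (33 + ((2 + 4) + 6))*1 = (33 + (6 + 6))*1 = (33 + 12)*1 = 45*1 = 45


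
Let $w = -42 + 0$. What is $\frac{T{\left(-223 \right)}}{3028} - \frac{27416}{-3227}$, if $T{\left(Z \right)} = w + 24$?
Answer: $\frac{41478781}{4885678} \approx 8.4899$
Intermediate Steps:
$w = -42$
$T{\left(Z \right)} = -18$ ($T{\left(Z \right)} = -42 + 24 = -18$)
$\frac{T{\left(-223 \right)}}{3028} - \frac{27416}{-3227} = - \frac{18}{3028} - \frac{27416}{-3227} = \left(-18\right) \frac{1}{3028} - - \frac{27416}{3227} = - \frac{9}{1514} + \frac{27416}{3227} = \frac{41478781}{4885678}$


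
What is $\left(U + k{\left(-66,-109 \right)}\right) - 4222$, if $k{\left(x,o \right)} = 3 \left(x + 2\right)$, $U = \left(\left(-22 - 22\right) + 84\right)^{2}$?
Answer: $-2814$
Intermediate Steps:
$U = 1600$ ($U = \left(-44 + 84\right)^{2} = 40^{2} = 1600$)
$k{\left(x,o \right)} = 6 + 3 x$ ($k{\left(x,o \right)} = 3 \left(2 + x\right) = 6 + 3 x$)
$\left(U + k{\left(-66,-109 \right)}\right) - 4222 = \left(1600 + \left(6 + 3 \left(-66\right)\right)\right) - 4222 = \left(1600 + \left(6 - 198\right)\right) - 4222 = \left(1600 - 192\right) - 4222 = 1408 - 4222 = -2814$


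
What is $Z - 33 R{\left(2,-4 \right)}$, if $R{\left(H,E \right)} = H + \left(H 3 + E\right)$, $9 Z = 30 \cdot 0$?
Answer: $-132$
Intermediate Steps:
$Z = 0$ ($Z = \frac{30 \cdot 0}{9} = \frac{1}{9} \cdot 0 = 0$)
$R{\left(H,E \right)} = E + 4 H$ ($R{\left(H,E \right)} = H + \left(3 H + E\right) = H + \left(E + 3 H\right) = E + 4 H$)
$Z - 33 R{\left(2,-4 \right)} = 0 - 33 \left(-4 + 4 \cdot 2\right) = 0 - 33 \left(-4 + 8\right) = 0 - 132 = -132$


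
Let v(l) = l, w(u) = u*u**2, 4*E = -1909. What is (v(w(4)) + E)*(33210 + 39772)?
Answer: -60319623/2 ≈ -3.0160e+7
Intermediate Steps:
E = -1909/4 (E = (1/4)*(-1909) = -1909/4 ≈ -477.25)
w(u) = u**3
(v(w(4)) + E)*(33210 + 39772) = (4**3 - 1909/4)*(33210 + 39772) = (64 - 1909/4)*72982 = -1653/4*72982 = -60319623/2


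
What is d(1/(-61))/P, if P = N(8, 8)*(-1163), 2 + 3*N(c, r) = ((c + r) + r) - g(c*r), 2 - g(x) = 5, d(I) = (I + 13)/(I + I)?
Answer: 1188/29075 ≈ 0.040860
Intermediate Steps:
d(I) = (13 + I)/(2*I) (d(I) = (13 + I)/((2*I)) = (13 + I)*(1/(2*I)) = (13 + I)/(2*I))
g(x) = -3 (g(x) = 2 - 1*5 = 2 - 5 = -3)
N(c, r) = ⅓ + c/3 + 2*r/3 (N(c, r) = -⅔ + (((c + r) + r) - 1*(-3))/3 = -⅔ + ((c + 2*r) + 3)/3 = -⅔ + (3 + c + 2*r)/3 = -⅔ + (1 + c/3 + 2*r/3) = ⅓ + c/3 + 2*r/3)
P = -29075/3 (P = (⅓ + (⅓)*8 + (⅔)*8)*(-1163) = (⅓ + 8/3 + 16/3)*(-1163) = (25/3)*(-1163) = -29075/3 ≈ -9691.7)
d(1/(-61))/P = ((13 + 1/(-61))/(2*(1/(-61))))/(-29075/3) = ((13 - 1/61)/(2*(-1/61)))*(-3/29075) = ((½)*(-61)*(792/61))*(-3/29075) = -396*(-3/29075) = 1188/29075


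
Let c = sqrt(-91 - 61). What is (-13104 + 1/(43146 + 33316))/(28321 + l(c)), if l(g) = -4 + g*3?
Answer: -9457482005633/20437116537978 + 1001958047*I*sqrt(38)/10218558268989 ≈ -0.46276 + 0.00060444*I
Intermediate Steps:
c = 2*I*sqrt(38) (c = sqrt(-152) = 2*I*sqrt(38) ≈ 12.329*I)
l(g) = -4 + 3*g
(-13104 + 1/(43146 + 33316))/(28321 + l(c)) = (-13104 + 1/(43146 + 33316))/(28321 + (-4 + 3*(2*I*sqrt(38)))) = (-13104 + 1/76462)/(28321 + (-4 + 6*I*sqrt(38))) = (-13104 + 1/76462)/(28317 + 6*I*sqrt(38)) = -1001958047/(76462*(28317 + 6*I*sqrt(38)))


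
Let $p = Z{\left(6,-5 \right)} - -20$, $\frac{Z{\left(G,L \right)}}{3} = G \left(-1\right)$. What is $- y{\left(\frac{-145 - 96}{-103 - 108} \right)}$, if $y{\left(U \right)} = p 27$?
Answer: $-54$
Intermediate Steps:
$Z{\left(G,L \right)} = - 3 G$ ($Z{\left(G,L \right)} = 3 G \left(-1\right) = 3 \left(- G\right) = - 3 G$)
$p = 2$ ($p = \left(-3\right) 6 - -20 = -18 + 20 = 2$)
$y{\left(U \right)} = 54$ ($y{\left(U \right)} = 2 \cdot 27 = 54$)
$- y{\left(\frac{-145 - 96}{-103 - 108} \right)} = \left(-1\right) 54 = -54$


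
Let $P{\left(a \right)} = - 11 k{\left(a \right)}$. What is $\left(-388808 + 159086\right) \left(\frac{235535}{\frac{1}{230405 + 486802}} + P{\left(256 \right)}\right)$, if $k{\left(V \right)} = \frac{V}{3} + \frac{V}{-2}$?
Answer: $-38806328975659082$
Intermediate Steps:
$k{\left(V \right)} = - \frac{V}{6}$ ($k{\left(V \right)} = V \frac{1}{3} + V \left(- \frac{1}{2}\right) = \frac{V}{3} - \frac{V}{2} = - \frac{V}{6}$)
$P{\left(a \right)} = \frac{11 a}{6}$ ($P{\left(a \right)} = - 11 \left(- \frac{a}{6}\right) = \frac{11 a}{6}$)
$\left(-388808 + 159086\right) \left(\frac{235535}{\frac{1}{230405 + 486802}} + P{\left(256 \right)}\right) = \left(-388808 + 159086\right) \left(\frac{235535}{\frac{1}{230405 + 486802}} + \frac{11}{6} \cdot 256\right) = - 229722 \left(\frac{235535}{\frac{1}{717207}} + \frac{1408}{3}\right) = - 229722 \left(235535 \frac{1}{\frac{1}{717207}} + \frac{1408}{3}\right) = - 229722 \left(235535 \cdot 717207 + \frac{1408}{3}\right) = - 229722 \left(168927350745 + \frac{1408}{3}\right) = \left(-229722\right) \frac{506782053643}{3} = -38806328975659082$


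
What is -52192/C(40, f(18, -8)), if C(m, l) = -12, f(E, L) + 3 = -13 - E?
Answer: 13048/3 ≈ 4349.3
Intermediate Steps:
f(E, L) = -16 - E (f(E, L) = -3 + (-13 - E) = -16 - E)
-52192/C(40, f(18, -8)) = -52192/(-12) = -52192*(-1/12) = 13048/3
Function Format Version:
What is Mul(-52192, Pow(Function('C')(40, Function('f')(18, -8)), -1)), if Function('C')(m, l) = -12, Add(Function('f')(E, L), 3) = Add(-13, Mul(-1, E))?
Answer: Rational(13048, 3) ≈ 4349.3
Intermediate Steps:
Function('f')(E, L) = Add(-16, Mul(-1, E)) (Function('f')(E, L) = Add(-3, Add(-13, Mul(-1, E))) = Add(-16, Mul(-1, E)))
Mul(-52192, Pow(Function('C')(40, Function('f')(18, -8)), -1)) = Mul(-52192, Pow(-12, -1)) = Mul(-52192, Rational(-1, 12)) = Rational(13048, 3)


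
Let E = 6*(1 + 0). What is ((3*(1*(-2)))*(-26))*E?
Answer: 936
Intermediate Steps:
E = 6 (E = 6*1 = 6)
((3*(1*(-2)))*(-26))*E = ((3*(1*(-2)))*(-26))*6 = ((3*(-2))*(-26))*6 = -6*(-26)*6 = 156*6 = 936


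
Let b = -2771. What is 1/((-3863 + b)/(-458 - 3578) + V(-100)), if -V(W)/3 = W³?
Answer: 2018/6054003317 ≈ 3.3333e-7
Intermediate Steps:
V(W) = -3*W³
1/((-3863 + b)/(-458 - 3578) + V(-100)) = 1/((-3863 - 2771)/(-458 - 3578) - 3*(-100)³) = 1/(-6634/(-4036) - 3*(-1000000)) = 1/(-6634*(-1/4036) + 3000000) = 1/(3317/2018 + 3000000) = 1/(6054003317/2018) = 2018/6054003317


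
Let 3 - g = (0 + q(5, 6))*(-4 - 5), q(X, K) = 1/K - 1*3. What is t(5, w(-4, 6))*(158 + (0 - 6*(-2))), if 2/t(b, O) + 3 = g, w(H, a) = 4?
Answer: -40/3 ≈ -13.333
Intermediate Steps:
q(X, K) = -3 + 1/K (q(X, K) = 1/K - 3 = -3 + 1/K)
g = -45/2 (g = 3 - (0 + (-3 + 1/6))*(-4 - 5) = 3 - (0 + (-3 + ⅙))*(-9) = 3 - (0 - 17/6)*(-9) = 3 - (-17)*(-9)/6 = 3 - 1*51/2 = 3 - 51/2 = -45/2 ≈ -22.500)
t(b, O) = -4/51 (t(b, O) = 2/(-3 - 45/2) = 2/(-51/2) = 2*(-2/51) = -4/51)
t(5, w(-4, 6))*(158 + (0 - 6*(-2))) = -4*(158 + (0 - 6*(-2)))/51 = -4*(158 + (0 + 12))/51 = -4*(158 + 12)/51 = -4/51*170 = -40/3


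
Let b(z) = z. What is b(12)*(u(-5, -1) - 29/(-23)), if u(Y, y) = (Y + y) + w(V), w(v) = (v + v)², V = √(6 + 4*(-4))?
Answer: -12348/23 ≈ -536.87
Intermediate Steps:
V = I*√10 (V = √(6 - 16) = √(-10) = I*√10 ≈ 3.1623*I)
w(v) = 4*v² (w(v) = (2*v)² = 4*v²)
u(Y, y) = -40 + Y + y (u(Y, y) = (Y + y) + 4*(I*√10)² = (Y + y) + 4*(-10) = (Y + y) - 40 = -40 + Y + y)
b(12)*(u(-5, -1) - 29/(-23)) = 12*((-40 - 5 - 1) - 29/(-23)) = 12*(-46 - 29*(-1/23)) = 12*(-46 + 29/23) = 12*(-1029/23) = -12348/23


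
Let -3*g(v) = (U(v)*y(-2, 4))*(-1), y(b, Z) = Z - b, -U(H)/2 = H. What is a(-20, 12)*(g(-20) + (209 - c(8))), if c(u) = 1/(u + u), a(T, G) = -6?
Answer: -13869/8 ≈ -1733.6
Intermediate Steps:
U(H) = -2*H
c(u) = 1/(2*u)
g(v) = -4*v (g(v) = -(-2*v)*(4 - 1*(-2))*(-1)/3 = -(-2*v)*(4 + 2)*(-1)/3 = --2*v*6*(-1)/3 = -(-12*v)*(-1)/3 = -4*v)
a(-20, 12)*(g(-20) + (209 - c(8))) = -6*(-4*(-20) + (209 - 1/(2*8))) = -6*(80 + (209 - 1/(2*8))) = -6*(80 + (209 - 1*1/16)) = -6*(80 + (209 - 1/16)) = -6*(80 + 3343/16) = -6*4623/16 = -13869/8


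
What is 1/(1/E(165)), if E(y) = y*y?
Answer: 27225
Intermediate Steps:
E(y) = y**2
1/(1/E(165)) = 1/(1/(165**2)) = 1/(1/27225) = 27225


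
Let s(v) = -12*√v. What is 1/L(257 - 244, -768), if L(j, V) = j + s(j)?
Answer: -1/131 - 12*√13/1703 ≈ -0.033040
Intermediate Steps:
L(j, V) = j - 12*√j
1/L(257 - 244, -768) = 1/((257 - 244) - 12*√(257 - 244)) = 1/(13 - 12*√13)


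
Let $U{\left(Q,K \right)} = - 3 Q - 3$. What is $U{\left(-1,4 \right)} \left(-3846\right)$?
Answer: $0$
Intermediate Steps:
$U{\left(Q,K \right)} = -3 - 3 Q$
$U{\left(-1,4 \right)} \left(-3846\right) = \left(-3 - -3\right) \left(-3846\right) = \left(-3 + 3\right) \left(-3846\right) = 0 \left(-3846\right) = 0$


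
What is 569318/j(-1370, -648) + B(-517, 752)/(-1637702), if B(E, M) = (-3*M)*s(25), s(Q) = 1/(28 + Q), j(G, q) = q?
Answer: -12353944895405/14061309372 ≈ -878.58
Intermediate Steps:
B(E, M) = -3*M/53 (B(E, M) = (-3*M)/(28 + 25) = -3*M/53)
569318/j(-1370, -648) + B(-517, 752)/(-1637702) = 569318/(-648) - 3/53*752/(-1637702) = 569318*(-1/648) - 2256/53*(-1/1637702) = -284659/324 + 1128/43399103 = -12353944895405/14061309372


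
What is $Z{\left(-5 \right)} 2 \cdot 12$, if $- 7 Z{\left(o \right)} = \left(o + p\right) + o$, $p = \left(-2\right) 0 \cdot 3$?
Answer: $\frac{240}{7} \approx 34.286$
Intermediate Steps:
$p = 0$ ($p = 0 \cdot 3 = 0$)
$Z{\left(o \right)} = - \frac{2 o}{7}$ ($Z{\left(o \right)} = - \frac{\left(o + 0\right) + o}{7} = - \frac{o + o}{7} = - \frac{2 o}{7}$)
$Z{\left(-5 \right)} 2 \cdot 12 = \left(- \frac{2}{7}\right) \left(-5\right) 2 \cdot 12 = \frac{10}{7} \cdot 2 \cdot 12 = \frac{20}{7} \cdot 12 = \frac{240}{7}$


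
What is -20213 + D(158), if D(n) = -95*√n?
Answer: -20213 - 95*√158 ≈ -21407.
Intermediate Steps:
-20213 + D(158) = -20213 - 95*√158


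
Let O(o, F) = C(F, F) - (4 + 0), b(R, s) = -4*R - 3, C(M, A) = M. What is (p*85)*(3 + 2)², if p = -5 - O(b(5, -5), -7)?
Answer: 12750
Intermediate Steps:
b(R, s) = -3 - 4*R
O(o, F) = -4 + F (O(o, F) = F - (4 + 0) = F - 1*4 = F - 4 = -4 + F)
p = 6 (p = -5 - (-4 - 7) = -5 - 1*(-11) = -5 + 11 = 6)
(p*85)*(3 + 2)² = (6*85)*(3 + 2)² = 510*5² = 510*25 = 12750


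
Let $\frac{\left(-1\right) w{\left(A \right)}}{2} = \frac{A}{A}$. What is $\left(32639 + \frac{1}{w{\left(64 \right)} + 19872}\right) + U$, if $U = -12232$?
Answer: $\frac{405487091}{19870} \approx 20407.0$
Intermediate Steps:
$w{\left(A \right)} = -2$ ($w{\left(A \right)} = - 2 \frac{A}{A} = \left(-2\right) 1 = -2$)
$\left(32639 + \frac{1}{w{\left(64 \right)} + 19872}\right) + U = \left(32639 + \frac{1}{-2 + 19872}\right) - 12232 = \left(32639 + \frac{1}{19870}\right) - 12232 = \frac{648536931}{19870} - 12232 = \frac{405487091}{19870}$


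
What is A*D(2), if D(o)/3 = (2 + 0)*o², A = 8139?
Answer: 195336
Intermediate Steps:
D(o) = 6*o² (D(o) = 3*((2 + 0)*o²) = 3*(2*o²) = 6*o²)
A*D(2) = 8139*(6*2²) = 8139*(6*4) = 8139*24 = 195336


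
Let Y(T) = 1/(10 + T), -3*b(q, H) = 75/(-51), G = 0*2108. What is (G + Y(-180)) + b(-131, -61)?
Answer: 247/510 ≈ 0.48431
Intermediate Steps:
G = 0
b(q, H) = 25/51 (b(q, H) = -25/(-51) = -25*(-1)/51 = -1/3*(-25/17) = 25/51)
(G + Y(-180)) + b(-131, -61) = (0 + 1/(10 - 180)) + 25/51 = (0 + 1/(-170)) + 25/51 = (0 - 1/170) + 25/51 = -1/170 + 25/51 = 247/510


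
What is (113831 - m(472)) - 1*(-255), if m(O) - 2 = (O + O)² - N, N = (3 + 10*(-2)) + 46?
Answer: -777023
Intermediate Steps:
N = 29 (N = (3 - 20) + 46 = -17 + 46 = 29)
m(O) = -27 + 4*O² (m(O) = 2 + ((O + O)² - 1*29) = 2 + ((2*O)² - 29) = 2 + (4*O² - 29) = 2 + (-29 + 4*O²) = -27 + 4*O²)
(113831 - m(472)) - 1*(-255) = (113831 - (-27 + 4*472²)) - 1*(-255) = (113831 - (-27 + 4*222784)) + 255 = (113831 - (-27 + 891136)) + 255 = (113831 - 1*891109) + 255 = (113831 - 891109) + 255 = -777278 + 255 = -777023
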